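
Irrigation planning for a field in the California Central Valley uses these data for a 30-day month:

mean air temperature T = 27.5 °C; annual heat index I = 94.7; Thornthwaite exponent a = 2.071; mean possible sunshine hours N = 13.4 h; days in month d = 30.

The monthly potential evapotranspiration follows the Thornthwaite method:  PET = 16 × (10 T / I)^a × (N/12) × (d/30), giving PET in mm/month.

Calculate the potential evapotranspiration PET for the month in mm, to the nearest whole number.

10T/I = 10 × 27.5 / 94.7 = 2.9039
(10T/I)^a = 2.9039^2.071 = 9.0957
Uncorrected PET = 16 × 9.0957 = 145.531 mm
Correction = (N/12)(d/30) = (13.4/12)(30/30) = 1.1167
PET = 145.531 × 1.1167 = 162.514 mm/month

163 mm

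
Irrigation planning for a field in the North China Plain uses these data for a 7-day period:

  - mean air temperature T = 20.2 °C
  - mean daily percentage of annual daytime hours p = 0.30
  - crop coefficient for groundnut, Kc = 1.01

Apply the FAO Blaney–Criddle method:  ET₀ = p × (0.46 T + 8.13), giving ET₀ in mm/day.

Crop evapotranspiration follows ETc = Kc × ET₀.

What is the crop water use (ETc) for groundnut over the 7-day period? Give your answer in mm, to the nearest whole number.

ET₀ = 0.30 × (0.46 × 20.2 + 8.13) = 0.30 × 17.422 = 5.2266 mm/d
ETc = Kc × ET₀ = 1.01 × 5.2266 = 5.2789 mm/d
Over 7 days: 5.2789 × 7 = 36.952 mm

37 mm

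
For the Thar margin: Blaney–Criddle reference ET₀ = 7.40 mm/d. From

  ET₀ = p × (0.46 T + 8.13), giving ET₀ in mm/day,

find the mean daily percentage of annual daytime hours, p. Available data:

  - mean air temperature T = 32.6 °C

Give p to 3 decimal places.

0.320

p = ET₀ / (0.46 T + 8.13) = 7.40 / (0.46 × 32.6 + 8.13) = 7.40 / 23.126 = 0.3200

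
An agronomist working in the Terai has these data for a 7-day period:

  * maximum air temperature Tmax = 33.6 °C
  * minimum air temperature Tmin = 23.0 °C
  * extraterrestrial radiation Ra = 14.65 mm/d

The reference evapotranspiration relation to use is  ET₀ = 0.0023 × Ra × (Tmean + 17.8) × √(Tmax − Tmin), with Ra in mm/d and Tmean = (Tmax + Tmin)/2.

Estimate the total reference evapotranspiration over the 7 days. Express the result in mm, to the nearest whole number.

35 mm

Tmean = (33.6 + 23.0)/2 = 28.30 °C
ET₀ = 0.0023 × 14.65 × (28.30 + 17.8) × √10.6 = 0.0023 × 14.65 × 46.10 × 3.2558 = 5.0574 mm/d
Over 7 days: 5.0574 × 7 = 35.402 mm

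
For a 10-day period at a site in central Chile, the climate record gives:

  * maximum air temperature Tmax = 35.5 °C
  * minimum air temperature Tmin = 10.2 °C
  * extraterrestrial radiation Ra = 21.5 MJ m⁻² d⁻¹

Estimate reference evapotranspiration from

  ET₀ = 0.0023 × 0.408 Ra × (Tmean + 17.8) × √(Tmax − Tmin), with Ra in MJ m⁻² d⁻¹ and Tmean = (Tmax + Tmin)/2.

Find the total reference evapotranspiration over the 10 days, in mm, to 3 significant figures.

Tmean = (35.5 + 10.2)/2 = 22.85 °C
0.408 Ra = 0.408 × 21.5 = 8.7720 mm/d equivalent
ET₀ = 0.0023 × 8.7720 × (22.85 + 17.8) × √25.3 = 0.0023 × 8.7720 × 40.65 × 5.0299 = 4.1252 mm/d
Over 10 days: 4.1252 × 10 = 41.252 mm

41.3 mm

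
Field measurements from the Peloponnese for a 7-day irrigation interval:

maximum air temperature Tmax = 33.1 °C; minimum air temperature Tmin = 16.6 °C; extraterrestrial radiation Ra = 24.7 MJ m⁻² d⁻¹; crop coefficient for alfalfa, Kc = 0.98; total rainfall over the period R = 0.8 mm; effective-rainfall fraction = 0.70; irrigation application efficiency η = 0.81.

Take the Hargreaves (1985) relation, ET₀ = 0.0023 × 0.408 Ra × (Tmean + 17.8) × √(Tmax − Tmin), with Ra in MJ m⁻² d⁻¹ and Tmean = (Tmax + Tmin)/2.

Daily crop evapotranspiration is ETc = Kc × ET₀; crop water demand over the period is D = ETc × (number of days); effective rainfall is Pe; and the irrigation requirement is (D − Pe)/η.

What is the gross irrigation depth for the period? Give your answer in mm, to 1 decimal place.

Tmean = (33.1 + 16.6)/2 = 24.85 °C
0.408 Ra = 0.408 × 24.7 = 10.0776 mm/d equivalent
ET₀ = 0.0023 × 10.0776 × (24.85 + 17.8) × √16.5 = 0.0023 × 10.0776 × 42.65 × 4.0620 = 4.0155 mm/d
ETc = Kc × ET₀ = 0.98 × 4.0155 = 3.9352 mm/d
Crop demand D = ETc × 7 d = 3.9352 × 7 = 27.546 mm
Pe = 0.70 × 0.8 = 0.560 mm
D − Pe = 27.546 − 0.560 = 26.986 mm
Gross irrigation = 26.986 / 0.81 = 33.316 mm

33.3 mm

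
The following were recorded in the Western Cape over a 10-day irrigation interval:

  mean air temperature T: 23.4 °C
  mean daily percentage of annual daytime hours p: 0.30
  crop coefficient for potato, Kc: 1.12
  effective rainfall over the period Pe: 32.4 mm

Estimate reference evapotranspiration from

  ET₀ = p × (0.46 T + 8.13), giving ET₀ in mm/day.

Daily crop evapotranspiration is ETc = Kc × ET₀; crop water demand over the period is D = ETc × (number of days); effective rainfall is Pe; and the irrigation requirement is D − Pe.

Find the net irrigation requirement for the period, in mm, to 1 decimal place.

ET₀ = 0.30 × (0.46 × 23.4 + 8.13) = 0.30 × 18.894 = 5.6682 mm/d
ETc = Kc × ET₀ = 1.12 × 5.6682 = 6.3484 mm/d
Crop demand D = ETc × 10 d = 6.3484 × 10 = 63.484 mm
D − Pe = 63.484 − 32.4 = 31.084 mm

31.1 mm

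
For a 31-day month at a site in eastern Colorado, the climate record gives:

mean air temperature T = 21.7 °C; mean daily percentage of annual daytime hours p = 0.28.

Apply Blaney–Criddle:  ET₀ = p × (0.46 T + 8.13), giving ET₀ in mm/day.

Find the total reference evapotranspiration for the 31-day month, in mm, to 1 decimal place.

157.2 mm

ET₀ = 0.28 × (0.46 × 21.7 + 8.13) = 0.28 × 18.112 = 5.0714 mm/d
Monthly total = 5.0714 × 31 = 157.213 mm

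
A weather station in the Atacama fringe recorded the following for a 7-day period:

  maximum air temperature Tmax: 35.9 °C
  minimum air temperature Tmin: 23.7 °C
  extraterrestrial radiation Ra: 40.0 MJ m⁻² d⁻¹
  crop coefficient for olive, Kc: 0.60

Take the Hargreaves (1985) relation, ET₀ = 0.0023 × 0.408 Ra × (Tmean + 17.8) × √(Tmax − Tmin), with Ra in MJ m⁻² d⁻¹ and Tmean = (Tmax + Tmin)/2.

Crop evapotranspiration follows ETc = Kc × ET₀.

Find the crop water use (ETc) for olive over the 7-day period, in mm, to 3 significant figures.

26.2 mm

Tmean = (35.9 + 23.7)/2 = 29.80 °C
0.408 Ra = 0.408 × 40.0 = 16.3200 mm/d equivalent
ET₀ = 0.0023 × 16.3200 × (29.80 + 17.8) × √12.2 = 0.0023 × 16.3200 × 47.60 × 3.4928 = 6.2406 mm/d
ETc = Kc × ET₀ = 0.60 × 6.2406 = 3.7444 mm/d
Over 7 days: 3.7444 × 7 = 26.211 mm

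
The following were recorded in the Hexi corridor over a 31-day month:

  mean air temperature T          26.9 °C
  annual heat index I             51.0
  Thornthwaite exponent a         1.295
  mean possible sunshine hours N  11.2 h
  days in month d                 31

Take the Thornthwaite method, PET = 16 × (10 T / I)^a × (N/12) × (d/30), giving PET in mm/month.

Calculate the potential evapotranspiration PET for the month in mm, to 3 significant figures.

133 mm

10T/I = 10 × 26.9 / 51.0 = 5.2745
(10T/I)^a = 5.2745^1.295 = 8.6144
Uncorrected PET = 16 × 8.6144 = 137.830 mm
Correction = (N/12)(d/30) = (11.2/12)(31/30) = 0.9644
PET = 137.830 × 0.9644 = 132.923 mm/month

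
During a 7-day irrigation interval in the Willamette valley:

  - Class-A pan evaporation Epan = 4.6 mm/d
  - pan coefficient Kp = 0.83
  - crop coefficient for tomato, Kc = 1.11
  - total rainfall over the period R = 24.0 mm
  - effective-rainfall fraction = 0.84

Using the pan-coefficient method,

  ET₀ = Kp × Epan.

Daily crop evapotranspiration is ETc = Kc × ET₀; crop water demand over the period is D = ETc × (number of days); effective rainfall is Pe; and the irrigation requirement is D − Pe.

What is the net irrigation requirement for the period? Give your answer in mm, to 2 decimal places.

ET₀ = 0.83 × 4.6 = 3.8180 mm/d
ETc = Kc × ET₀ = 1.11 × 3.8180 = 4.2380 mm/d
Crop demand D = ETc × 7 d = 4.2380 × 7 = 29.666 mm
Pe = 0.84 × 24.0 = 20.160 mm
D − Pe = 29.666 − 20.160 = 9.506 mm

9.51 mm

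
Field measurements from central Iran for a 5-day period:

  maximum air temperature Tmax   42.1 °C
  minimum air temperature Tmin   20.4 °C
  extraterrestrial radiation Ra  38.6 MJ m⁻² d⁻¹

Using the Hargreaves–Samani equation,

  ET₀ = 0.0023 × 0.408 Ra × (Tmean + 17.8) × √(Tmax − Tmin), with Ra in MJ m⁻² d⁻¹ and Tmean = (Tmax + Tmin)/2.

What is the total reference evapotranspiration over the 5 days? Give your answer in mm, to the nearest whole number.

Tmean = (42.1 + 20.4)/2 = 31.25 °C
0.408 Ra = 0.408 × 38.6 = 15.7488 mm/d equivalent
ET₀ = 0.0023 × 15.7488 × (31.25 + 17.8) × √21.7 = 0.0023 × 15.7488 × 49.05 × 4.6583 = 8.2764 mm/d
Over 5 days: 8.2764 × 5 = 41.382 mm

41 mm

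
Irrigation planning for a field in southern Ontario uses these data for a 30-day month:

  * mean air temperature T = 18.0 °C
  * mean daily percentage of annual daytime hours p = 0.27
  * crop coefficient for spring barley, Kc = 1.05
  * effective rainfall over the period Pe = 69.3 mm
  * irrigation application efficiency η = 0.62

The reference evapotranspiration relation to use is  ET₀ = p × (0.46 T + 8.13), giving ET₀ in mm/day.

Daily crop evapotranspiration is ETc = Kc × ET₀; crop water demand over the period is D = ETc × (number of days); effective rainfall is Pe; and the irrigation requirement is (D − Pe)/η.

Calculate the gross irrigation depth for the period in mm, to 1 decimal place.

ET₀ = 0.27 × (0.46 × 18.0 + 8.13) = 0.27 × 16.410 = 4.4307 mm/d
ETc = Kc × ET₀ = 1.05 × 4.4307 = 4.6522 mm/d
Crop demand D = ETc × 30 d = 4.6522 × 30 = 139.566 mm
D − Pe = 139.566 − 69.3 = 70.266 mm
Gross irrigation = 70.266 / 0.62 = 113.332 mm

113.3 mm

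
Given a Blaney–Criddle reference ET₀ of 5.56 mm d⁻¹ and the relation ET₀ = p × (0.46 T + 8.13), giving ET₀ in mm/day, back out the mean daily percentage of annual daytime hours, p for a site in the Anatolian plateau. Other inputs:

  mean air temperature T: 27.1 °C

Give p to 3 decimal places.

p = ET₀ / (0.46 T + 8.13) = 5.56 / (0.46 × 27.1 + 8.13) = 5.56 / 20.596 = 0.2700

0.270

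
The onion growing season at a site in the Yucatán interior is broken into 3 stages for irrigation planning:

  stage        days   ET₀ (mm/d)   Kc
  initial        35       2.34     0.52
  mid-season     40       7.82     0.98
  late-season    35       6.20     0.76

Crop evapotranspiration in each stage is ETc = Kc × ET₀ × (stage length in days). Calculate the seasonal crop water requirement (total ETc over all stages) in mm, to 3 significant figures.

initial: 0.52 × 2.34 × 35 = 42.59 mm
mid-season: 0.98 × 7.82 × 40 = 306.54 mm
late-season: 0.76 × 6.20 × 35 = 164.92 mm
Seasonal total = 514.05 mm

514 mm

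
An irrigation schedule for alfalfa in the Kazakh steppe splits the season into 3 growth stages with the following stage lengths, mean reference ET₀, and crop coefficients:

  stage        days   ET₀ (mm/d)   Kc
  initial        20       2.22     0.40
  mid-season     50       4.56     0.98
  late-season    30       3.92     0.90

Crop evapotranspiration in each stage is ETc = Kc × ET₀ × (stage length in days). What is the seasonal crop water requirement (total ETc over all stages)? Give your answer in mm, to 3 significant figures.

347 mm

initial: 0.40 × 2.22 × 20 = 17.76 mm
mid-season: 0.98 × 4.56 × 50 = 223.44 mm
late-season: 0.90 × 3.92 × 30 = 105.84 mm
Seasonal total = 347.04 mm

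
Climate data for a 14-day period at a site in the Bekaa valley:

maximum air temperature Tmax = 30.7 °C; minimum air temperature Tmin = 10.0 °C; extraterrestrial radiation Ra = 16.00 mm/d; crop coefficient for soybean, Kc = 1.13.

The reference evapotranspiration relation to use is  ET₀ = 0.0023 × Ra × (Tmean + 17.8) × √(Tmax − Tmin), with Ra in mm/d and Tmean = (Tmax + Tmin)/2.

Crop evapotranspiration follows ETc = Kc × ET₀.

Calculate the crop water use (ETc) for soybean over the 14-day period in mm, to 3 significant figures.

Tmean = (30.7 + 10.0)/2 = 20.35 °C
ET₀ = 0.0023 × 16.00 × (20.35 + 17.8) × √20.7 = 0.0023 × 16.00 × 38.15 × 4.5497 = 6.3874 mm/d
ETc = Kc × ET₀ = 1.13 × 6.3874 = 7.2178 mm/d
Over 14 days: 7.2178 × 14 = 101.049 mm

101 mm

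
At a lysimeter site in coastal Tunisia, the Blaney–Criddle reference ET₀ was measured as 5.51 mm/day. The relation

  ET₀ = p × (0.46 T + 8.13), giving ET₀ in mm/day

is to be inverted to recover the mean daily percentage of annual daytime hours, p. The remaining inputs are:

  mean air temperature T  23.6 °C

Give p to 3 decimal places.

0.290

p = ET₀ / (0.46 T + 8.13) = 5.51 / (0.46 × 23.6 + 8.13) = 5.51 / 18.986 = 0.2902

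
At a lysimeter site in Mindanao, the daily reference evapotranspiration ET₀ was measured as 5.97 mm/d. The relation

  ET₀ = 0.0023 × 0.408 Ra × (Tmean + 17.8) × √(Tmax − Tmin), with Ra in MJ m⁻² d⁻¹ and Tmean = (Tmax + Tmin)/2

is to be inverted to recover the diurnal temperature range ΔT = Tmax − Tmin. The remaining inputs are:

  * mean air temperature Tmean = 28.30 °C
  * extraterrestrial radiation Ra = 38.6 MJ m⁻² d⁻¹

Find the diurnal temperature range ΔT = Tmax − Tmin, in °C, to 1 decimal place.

12.8 °C

√ΔT = ET₀ / [0.0023 × 0.408 × Ra × (Tmean+17.8)] = 5.97 / (0.0023 × 15.7488 × 46.10) = 3.5752
ΔT = 3.5752² = 12.782 °C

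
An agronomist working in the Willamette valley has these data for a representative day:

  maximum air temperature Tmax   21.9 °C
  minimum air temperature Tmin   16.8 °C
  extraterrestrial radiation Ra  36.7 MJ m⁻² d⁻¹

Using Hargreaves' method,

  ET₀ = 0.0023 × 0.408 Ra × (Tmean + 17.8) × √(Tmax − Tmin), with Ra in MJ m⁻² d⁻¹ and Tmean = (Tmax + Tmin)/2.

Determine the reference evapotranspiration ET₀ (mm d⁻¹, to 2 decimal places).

Tmean = (21.9 + 16.8)/2 = 19.35 °C
0.408 Ra = 0.408 × 36.7 = 14.9736 mm/d equivalent
ET₀ = 0.0023 × 14.9736 × (19.35 + 17.8) × √5.1 = 0.0023 × 14.9736 × 37.15 × 2.2583 = 2.8893 mm/d

2.89 mm d⁻¹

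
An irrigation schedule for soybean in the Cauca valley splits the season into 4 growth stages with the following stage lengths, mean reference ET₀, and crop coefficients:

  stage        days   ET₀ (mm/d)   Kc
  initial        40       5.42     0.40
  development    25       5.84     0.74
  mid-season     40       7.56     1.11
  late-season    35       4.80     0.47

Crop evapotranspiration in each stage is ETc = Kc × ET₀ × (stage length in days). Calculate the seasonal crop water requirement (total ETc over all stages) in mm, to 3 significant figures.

initial: 0.40 × 5.42 × 40 = 86.72 mm
development: 0.74 × 5.84 × 25 = 108.04 mm
mid-season: 1.11 × 7.56 × 40 = 335.66 mm
late-season: 0.47 × 4.80 × 35 = 78.96 mm
Seasonal total = 609.38 mm

609 mm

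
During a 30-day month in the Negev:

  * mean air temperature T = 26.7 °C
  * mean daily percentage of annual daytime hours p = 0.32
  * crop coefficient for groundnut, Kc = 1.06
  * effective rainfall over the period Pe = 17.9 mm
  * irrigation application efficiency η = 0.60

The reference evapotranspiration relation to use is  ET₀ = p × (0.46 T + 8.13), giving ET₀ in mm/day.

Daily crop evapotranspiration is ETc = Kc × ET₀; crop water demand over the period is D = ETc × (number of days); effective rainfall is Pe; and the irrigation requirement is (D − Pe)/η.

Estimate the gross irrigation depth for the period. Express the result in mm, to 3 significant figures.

316 mm

ET₀ = 0.32 × (0.46 × 26.7 + 8.13) = 0.32 × 20.412 = 6.5318 mm/d
ETc = Kc × ET₀ = 1.06 × 6.5318 = 6.9237 mm/d
Crop demand D = ETc × 30 d = 6.9237 × 30 = 207.711 mm
D − Pe = 207.711 − 17.9 = 189.811 mm
Gross irrigation = 189.811 / 0.60 = 316.352 mm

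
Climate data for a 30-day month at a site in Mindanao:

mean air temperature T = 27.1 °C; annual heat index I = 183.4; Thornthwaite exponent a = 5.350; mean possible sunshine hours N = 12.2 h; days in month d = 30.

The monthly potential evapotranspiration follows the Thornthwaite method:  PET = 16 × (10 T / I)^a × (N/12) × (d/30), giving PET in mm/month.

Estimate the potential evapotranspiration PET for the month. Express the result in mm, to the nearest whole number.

10T/I = 10 × 27.1 / 183.4 = 1.4776
(10T/I)^a = 1.4776^5.350 = 8.0748
Uncorrected PET = 16 × 8.0748 = 129.197 mm
Correction = (N/12)(d/30) = (12.2/12)(30/30) = 1.0167
PET = 129.197 × 1.0167 = 131.355 mm/month

131 mm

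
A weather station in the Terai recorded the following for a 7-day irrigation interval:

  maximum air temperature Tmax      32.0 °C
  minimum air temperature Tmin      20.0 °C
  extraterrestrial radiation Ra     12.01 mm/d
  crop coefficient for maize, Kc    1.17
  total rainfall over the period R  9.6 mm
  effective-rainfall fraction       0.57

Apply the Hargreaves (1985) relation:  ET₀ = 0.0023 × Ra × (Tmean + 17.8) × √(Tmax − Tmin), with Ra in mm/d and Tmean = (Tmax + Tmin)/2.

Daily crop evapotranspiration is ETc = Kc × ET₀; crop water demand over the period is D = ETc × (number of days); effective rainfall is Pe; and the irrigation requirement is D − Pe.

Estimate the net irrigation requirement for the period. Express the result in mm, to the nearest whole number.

29 mm

Tmean = (32.0 + 20.0)/2 = 26.00 °C
ET₀ = 0.0023 × 12.01 × (26.00 + 17.8) × √12.0 = 0.0023 × 12.01 × 43.80 × 3.4641 = 4.1912 mm/d
ETc = Kc × ET₀ = 1.17 × 4.1912 = 4.9037 mm/d
Crop demand D = ETc × 7 d = 4.9037 × 7 = 34.326 mm
Pe = 0.57 × 9.6 = 5.472 mm
D − Pe = 34.326 − 5.472 = 28.854 mm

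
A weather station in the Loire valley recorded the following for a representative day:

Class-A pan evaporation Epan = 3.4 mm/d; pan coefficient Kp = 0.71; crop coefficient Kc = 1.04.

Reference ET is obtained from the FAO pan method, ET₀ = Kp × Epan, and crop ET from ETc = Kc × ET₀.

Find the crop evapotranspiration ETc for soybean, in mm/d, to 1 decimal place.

ET₀ = 0.71 × 3.4 = 2.4140 mm/d
ETc = Kc × ET₀ = 1.04 × 2.4140 = 2.5106 mm/d

2.5 mm/d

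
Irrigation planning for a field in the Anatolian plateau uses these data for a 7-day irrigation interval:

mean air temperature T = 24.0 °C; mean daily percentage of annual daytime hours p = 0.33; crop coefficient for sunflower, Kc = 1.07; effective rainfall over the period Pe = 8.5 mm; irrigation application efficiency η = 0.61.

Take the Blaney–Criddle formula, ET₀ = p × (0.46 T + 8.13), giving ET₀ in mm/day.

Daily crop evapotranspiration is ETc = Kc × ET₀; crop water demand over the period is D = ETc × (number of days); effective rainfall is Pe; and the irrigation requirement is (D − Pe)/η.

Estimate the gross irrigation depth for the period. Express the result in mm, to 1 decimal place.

ET₀ = 0.33 × (0.46 × 24.0 + 8.13) = 0.33 × 19.170 = 6.3261 mm/d
ETc = Kc × ET₀ = 1.07 × 6.3261 = 6.7689 mm/d
Crop demand D = ETc × 7 d = 6.7689 × 7 = 47.382 mm
D − Pe = 47.382 − 8.5 = 38.882 mm
Gross irrigation = 38.882 / 0.61 = 63.741 mm

63.7 mm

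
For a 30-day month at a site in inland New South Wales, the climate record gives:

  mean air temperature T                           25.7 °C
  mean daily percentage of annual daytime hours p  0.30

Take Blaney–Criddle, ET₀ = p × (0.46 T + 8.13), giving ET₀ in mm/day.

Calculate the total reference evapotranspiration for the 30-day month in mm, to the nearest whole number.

ET₀ = 0.30 × (0.46 × 25.7 + 8.13) = 0.30 × 19.952 = 5.9856 mm/d
Monthly total = 5.9856 × 30 = 179.568 mm

180 mm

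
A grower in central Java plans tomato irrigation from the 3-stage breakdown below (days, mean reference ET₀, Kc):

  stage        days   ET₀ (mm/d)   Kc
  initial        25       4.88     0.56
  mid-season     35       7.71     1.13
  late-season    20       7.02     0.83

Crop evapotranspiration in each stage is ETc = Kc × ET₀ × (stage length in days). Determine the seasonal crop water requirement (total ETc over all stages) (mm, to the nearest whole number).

initial: 0.56 × 4.88 × 25 = 68.32 mm
mid-season: 1.13 × 7.71 × 35 = 304.93 mm
late-season: 0.83 × 7.02 × 20 = 116.53 mm
Seasonal total = 489.78 mm

490 mm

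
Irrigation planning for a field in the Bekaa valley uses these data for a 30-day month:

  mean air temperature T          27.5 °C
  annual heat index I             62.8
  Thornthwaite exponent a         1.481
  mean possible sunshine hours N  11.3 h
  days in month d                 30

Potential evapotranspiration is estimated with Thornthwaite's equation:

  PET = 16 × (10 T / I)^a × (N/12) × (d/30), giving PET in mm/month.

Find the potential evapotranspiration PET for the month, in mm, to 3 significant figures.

10T/I = 10 × 27.5 / 62.8 = 4.3790
(10T/I)^a = 4.3790^1.481 = 8.9100
Uncorrected PET = 16 × 8.9100 = 142.560 mm
Correction = (N/12)(d/30) = (11.3/12)(30/30) = 0.9417
PET = 142.560 × 0.9417 = 134.249 mm/month

134 mm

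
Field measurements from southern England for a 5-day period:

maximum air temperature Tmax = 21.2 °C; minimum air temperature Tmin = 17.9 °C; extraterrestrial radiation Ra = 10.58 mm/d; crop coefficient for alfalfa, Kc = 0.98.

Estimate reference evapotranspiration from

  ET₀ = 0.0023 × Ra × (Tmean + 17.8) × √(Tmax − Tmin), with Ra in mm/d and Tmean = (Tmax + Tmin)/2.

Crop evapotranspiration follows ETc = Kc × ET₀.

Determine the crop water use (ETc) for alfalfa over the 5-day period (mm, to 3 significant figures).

8.09 mm

Tmean = (21.2 + 17.9)/2 = 19.55 °C
ET₀ = 0.0023 × 10.58 × (19.55 + 17.8) × √3.3 = 0.0023 × 10.58 × 37.35 × 1.8166 = 1.6511 mm/d
ETc = Kc × ET₀ = 0.98 × 1.6511 = 1.6181 mm/d
Over 5 days: 1.6181 × 5 = 8.091 mm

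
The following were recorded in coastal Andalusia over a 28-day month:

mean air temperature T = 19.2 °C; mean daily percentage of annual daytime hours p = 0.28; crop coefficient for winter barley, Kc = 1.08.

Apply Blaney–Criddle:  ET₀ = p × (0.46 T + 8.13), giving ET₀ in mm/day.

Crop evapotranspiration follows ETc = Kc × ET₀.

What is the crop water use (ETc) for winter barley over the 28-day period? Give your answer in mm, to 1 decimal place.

143.6 mm

ET₀ = 0.28 × (0.46 × 19.2 + 8.13) = 0.28 × 16.962 = 4.7494 mm/d
ETc = Kc × ET₀ = 1.08 × 4.7494 = 5.1294 mm/d
Over 28 days: 5.1294 × 28 = 143.623 mm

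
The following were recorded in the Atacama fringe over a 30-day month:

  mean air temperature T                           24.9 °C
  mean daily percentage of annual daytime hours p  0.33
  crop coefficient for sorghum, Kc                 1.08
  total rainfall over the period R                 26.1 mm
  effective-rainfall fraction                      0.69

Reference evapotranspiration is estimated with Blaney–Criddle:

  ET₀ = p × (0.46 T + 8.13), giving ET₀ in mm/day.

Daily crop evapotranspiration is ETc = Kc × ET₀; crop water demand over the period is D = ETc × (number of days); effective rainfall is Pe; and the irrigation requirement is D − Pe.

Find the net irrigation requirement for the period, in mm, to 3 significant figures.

ET₀ = 0.33 × (0.46 × 24.9 + 8.13) = 0.33 × 19.584 = 6.4627 mm/d
ETc = Kc × ET₀ = 1.08 × 6.4627 = 6.9797 mm/d
Crop demand D = ETc × 30 d = 6.9797 × 30 = 209.391 mm
Pe = 0.69 × 26.1 = 18.009 mm
D − Pe = 209.391 − 18.009 = 191.382 mm

191 mm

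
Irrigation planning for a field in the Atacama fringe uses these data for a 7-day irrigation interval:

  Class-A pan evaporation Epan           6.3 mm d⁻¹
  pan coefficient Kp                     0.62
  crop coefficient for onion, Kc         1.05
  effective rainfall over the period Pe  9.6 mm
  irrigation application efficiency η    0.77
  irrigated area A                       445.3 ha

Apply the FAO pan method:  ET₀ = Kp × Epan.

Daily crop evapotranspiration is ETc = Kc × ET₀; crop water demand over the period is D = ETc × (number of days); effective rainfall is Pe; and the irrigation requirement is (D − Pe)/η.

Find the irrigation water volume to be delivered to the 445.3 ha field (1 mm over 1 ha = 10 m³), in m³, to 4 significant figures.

ET₀ = 0.62 × 6.3 = 3.9060 mm/d
ETc = Kc × ET₀ = 1.05 × 3.9060 = 4.1013 mm/d
Crop demand D = ETc × 7 d = 4.1013 × 7 = 28.709 mm
D − Pe = 28.709 − 9.6 = 19.109 mm
Gross irrigation = 19.109 / 0.77 = 24.817 mm
Volume = 24.817 mm × 445.3 ha × 10 = 110510.1 m³

110500 m³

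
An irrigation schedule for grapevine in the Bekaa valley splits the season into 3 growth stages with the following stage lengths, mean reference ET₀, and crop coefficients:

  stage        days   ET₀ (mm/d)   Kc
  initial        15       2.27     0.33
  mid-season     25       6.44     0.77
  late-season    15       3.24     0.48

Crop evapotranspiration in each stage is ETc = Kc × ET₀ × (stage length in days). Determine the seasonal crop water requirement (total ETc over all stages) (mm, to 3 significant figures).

159 mm

initial: 0.33 × 2.27 × 15 = 11.24 mm
mid-season: 0.77 × 6.44 × 25 = 123.97 mm
late-season: 0.48 × 3.24 × 15 = 23.33 mm
Seasonal total = 158.54 mm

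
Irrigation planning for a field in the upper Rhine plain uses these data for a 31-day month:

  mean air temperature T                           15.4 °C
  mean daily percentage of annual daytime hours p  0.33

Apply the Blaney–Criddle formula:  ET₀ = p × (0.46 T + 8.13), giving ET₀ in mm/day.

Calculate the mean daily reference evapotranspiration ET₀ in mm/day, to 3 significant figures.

5.02 mm/day

ET₀ = 0.33 × (0.46 × 15.4 + 8.13) = 0.33 × 15.214 = 5.0206 mm/d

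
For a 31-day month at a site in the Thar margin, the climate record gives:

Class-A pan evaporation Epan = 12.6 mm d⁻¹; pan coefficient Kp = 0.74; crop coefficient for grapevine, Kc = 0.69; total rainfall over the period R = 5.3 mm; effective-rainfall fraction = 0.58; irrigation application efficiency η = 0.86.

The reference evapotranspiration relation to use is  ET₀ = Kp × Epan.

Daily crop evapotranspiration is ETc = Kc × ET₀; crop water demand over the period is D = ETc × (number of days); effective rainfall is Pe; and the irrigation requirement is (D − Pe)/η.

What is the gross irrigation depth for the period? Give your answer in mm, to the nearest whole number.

ET₀ = 0.74 × 12.6 = 9.3240 mm/d
ETc = Kc × ET₀ = 0.69 × 9.3240 = 6.4336 mm/d
Crop demand D = ETc × 31 d = 6.4336 × 31 = 199.442 mm
Pe = 0.58 × 5.3 = 3.074 mm
D − Pe = 199.442 − 3.074 = 196.368 mm
Gross irrigation = 196.368 / 0.86 = 228.335 mm

228 mm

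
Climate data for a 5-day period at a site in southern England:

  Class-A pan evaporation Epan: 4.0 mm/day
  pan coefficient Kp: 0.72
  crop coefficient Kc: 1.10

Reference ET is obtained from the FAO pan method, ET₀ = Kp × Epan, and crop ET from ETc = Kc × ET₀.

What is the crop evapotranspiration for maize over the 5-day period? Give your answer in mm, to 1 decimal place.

ET₀ = 0.72 × 4.0 = 2.8800 mm/d
ETc = Kc × ET₀ = 1.10 × 2.8800 = 3.1680 mm/d
Over 5 days: 3.1680 × 5 = 15.840 mm

15.8 mm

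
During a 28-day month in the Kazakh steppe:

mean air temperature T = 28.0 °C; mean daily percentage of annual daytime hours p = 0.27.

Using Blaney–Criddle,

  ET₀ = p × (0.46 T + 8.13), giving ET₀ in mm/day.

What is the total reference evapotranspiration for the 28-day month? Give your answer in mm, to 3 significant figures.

159 mm

ET₀ = 0.27 × (0.46 × 28.0 + 8.13) = 0.27 × 21.010 = 5.6727 mm/d
Monthly total = 5.6727 × 28 = 158.836 mm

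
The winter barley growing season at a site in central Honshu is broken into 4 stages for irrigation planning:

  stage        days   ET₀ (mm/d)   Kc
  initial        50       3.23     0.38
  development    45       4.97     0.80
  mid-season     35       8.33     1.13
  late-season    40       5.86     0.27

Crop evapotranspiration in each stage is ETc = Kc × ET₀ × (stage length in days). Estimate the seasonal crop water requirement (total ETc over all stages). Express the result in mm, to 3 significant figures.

633 mm

initial: 0.38 × 3.23 × 50 = 61.37 mm
development: 0.80 × 4.97 × 45 = 178.92 mm
mid-season: 1.13 × 8.33 × 35 = 329.45 mm
late-season: 0.27 × 5.86 × 40 = 63.29 mm
Seasonal total = 633.03 mm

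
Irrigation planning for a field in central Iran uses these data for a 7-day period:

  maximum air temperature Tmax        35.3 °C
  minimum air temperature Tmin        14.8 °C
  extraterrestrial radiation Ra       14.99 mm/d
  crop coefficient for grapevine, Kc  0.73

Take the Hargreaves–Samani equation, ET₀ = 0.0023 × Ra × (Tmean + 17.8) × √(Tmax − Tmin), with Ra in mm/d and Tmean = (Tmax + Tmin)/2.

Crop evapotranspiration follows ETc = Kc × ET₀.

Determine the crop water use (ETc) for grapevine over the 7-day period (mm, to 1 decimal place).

Tmean = (35.3 + 14.8)/2 = 25.05 °C
ET₀ = 0.0023 × 14.99 × (25.05 + 17.8) × √20.5 = 0.0023 × 14.99 × 42.85 × 4.5277 = 6.6889 mm/d
ETc = Kc × ET₀ = 0.73 × 6.6889 = 4.8829 mm/d
Over 7 days: 4.8829 × 7 = 34.180 mm

34.2 mm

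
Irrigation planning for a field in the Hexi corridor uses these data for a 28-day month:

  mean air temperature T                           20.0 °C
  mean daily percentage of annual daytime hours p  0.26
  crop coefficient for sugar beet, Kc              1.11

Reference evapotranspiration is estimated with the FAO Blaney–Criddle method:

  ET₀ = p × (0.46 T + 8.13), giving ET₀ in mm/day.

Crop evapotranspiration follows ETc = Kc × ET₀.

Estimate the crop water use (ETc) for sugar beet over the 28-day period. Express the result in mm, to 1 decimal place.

140.0 mm

ET₀ = 0.26 × (0.46 × 20.0 + 8.13) = 0.26 × 17.330 = 4.5058 mm/d
ETc = Kc × ET₀ = 1.11 × 4.5058 = 5.0014 mm/d
Over 28 days: 5.0014 × 28 = 140.039 mm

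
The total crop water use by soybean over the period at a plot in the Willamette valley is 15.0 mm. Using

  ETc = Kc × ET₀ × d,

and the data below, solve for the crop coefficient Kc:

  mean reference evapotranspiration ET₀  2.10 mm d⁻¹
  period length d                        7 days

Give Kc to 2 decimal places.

ETc = Kc × ET₀ × d  ⇒  Kc = ETc / (ET₀ × d)
Kc = 15.0 / (2.10 × 7) = 15.0 / 14.70 = 1.0204

1.02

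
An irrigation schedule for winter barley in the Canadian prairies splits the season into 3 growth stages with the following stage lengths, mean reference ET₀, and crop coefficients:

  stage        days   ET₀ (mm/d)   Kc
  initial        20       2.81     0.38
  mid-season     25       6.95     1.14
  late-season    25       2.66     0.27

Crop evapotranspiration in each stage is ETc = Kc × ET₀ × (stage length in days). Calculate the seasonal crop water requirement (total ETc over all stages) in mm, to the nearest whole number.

237 mm

initial: 0.38 × 2.81 × 20 = 21.36 mm
mid-season: 1.14 × 6.95 × 25 = 198.08 mm
late-season: 0.27 × 2.66 × 25 = 17.96 mm
Seasonal total = 237.40 mm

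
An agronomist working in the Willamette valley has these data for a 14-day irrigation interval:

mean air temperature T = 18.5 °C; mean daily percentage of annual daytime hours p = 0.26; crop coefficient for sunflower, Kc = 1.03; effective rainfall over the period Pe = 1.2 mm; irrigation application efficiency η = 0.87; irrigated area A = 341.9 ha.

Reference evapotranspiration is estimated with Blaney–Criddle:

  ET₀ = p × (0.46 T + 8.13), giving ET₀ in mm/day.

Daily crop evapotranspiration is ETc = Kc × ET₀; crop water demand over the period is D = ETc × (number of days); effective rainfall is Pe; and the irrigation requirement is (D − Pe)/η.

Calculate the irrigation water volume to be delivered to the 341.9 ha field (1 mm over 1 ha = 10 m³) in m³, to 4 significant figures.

240500 m³

ET₀ = 0.26 × (0.46 × 18.5 + 8.13) = 0.26 × 16.640 = 4.3264 mm/d
ETc = Kc × ET₀ = 1.03 × 4.3264 = 4.4562 mm/d
Crop demand D = ETc × 14 d = 4.4562 × 14 = 62.387 mm
D − Pe = 62.387 − 1.2 = 61.187 mm
Gross irrigation = 61.187 / 0.87 = 70.330 mm
Volume = 70.330 mm × 341.9 ha × 10 = 240458.3 m³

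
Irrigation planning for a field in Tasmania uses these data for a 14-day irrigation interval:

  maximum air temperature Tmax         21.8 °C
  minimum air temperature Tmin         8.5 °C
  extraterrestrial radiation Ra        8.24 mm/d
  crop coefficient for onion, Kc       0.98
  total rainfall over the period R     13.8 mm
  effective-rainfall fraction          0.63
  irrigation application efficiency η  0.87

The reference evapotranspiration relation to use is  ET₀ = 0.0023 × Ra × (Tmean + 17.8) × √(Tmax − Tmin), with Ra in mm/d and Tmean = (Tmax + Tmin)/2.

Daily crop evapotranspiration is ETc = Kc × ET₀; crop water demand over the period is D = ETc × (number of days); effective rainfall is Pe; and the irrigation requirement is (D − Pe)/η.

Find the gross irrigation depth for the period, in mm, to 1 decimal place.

Tmean = (21.8 + 8.5)/2 = 15.15 °C
ET₀ = 0.0023 × 8.24 × (15.15 + 17.8) × √13.3 = 0.0023 × 8.24 × 32.95 × 3.6469 = 2.2774 mm/d
ETc = Kc × ET₀ = 0.98 × 2.2774 = 2.2319 mm/d
Crop demand D = ETc × 14 d = 2.2319 × 14 = 31.247 mm
Pe = 0.63 × 13.8 = 8.694 mm
D − Pe = 31.247 − 8.694 = 22.553 mm
Gross irrigation = 22.553 / 0.87 = 25.923 mm

25.9 mm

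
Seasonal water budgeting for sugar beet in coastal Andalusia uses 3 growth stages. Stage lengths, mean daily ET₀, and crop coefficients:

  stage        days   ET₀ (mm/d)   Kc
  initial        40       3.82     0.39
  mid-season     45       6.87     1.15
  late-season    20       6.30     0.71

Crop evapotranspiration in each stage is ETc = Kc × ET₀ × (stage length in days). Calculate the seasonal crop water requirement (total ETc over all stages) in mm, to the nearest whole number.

initial: 0.39 × 3.82 × 40 = 59.59 mm
mid-season: 1.15 × 6.87 × 45 = 355.52 mm
late-season: 0.71 × 6.30 × 20 = 89.46 mm
Seasonal total = 504.57 mm

505 mm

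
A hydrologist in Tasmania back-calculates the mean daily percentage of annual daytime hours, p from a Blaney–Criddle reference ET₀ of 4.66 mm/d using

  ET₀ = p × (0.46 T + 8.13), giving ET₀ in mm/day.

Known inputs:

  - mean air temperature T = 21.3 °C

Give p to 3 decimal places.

0.260

p = ET₀ / (0.46 T + 8.13) = 4.66 / (0.46 × 21.3 + 8.13) = 4.66 / 17.928 = 0.2599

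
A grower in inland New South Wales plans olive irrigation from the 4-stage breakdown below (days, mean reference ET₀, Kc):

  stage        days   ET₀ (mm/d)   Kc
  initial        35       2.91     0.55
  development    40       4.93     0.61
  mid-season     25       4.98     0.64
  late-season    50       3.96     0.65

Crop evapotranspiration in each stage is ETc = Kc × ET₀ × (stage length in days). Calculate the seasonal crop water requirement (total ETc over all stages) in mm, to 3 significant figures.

initial: 0.55 × 2.91 × 35 = 56.02 mm
development: 0.61 × 4.93 × 40 = 120.29 mm
mid-season: 0.64 × 4.98 × 25 = 79.68 mm
late-season: 0.65 × 3.96 × 50 = 128.70 mm
Seasonal total = 384.69 mm

385 mm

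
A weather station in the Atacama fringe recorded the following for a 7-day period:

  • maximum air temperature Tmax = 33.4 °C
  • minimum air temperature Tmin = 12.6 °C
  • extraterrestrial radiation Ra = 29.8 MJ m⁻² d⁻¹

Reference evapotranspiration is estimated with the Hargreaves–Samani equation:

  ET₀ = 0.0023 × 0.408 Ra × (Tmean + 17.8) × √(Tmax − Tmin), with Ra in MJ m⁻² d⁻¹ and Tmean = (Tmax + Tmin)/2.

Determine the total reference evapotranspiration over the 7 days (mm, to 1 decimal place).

Tmean = (33.4 + 12.6)/2 = 23.00 °C
0.408 Ra = 0.408 × 29.8 = 12.1584 mm/d equivalent
ET₀ = 0.0023 × 12.1584 × (23.00 + 17.8) × √20.8 = 0.0023 × 12.1584 × 40.80 × 4.5607 = 5.2035 mm/d
Over 7 days: 5.2035 × 7 = 36.425 mm

36.4 mm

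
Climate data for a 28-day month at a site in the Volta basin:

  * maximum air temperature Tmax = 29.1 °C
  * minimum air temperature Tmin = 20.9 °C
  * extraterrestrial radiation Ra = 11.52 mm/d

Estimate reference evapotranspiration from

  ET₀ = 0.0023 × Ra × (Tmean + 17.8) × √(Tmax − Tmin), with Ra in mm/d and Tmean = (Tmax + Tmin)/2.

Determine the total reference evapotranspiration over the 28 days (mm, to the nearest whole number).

Tmean = (29.1 + 20.9)/2 = 25.00 °C
ET₀ = 0.0023 × 11.52 × (25.00 + 17.8) × √8.2 = 0.0023 × 11.52 × 42.80 × 2.8636 = 3.2474 mm/d
Over 28 days: 3.2474 × 28 = 90.927 mm

91 mm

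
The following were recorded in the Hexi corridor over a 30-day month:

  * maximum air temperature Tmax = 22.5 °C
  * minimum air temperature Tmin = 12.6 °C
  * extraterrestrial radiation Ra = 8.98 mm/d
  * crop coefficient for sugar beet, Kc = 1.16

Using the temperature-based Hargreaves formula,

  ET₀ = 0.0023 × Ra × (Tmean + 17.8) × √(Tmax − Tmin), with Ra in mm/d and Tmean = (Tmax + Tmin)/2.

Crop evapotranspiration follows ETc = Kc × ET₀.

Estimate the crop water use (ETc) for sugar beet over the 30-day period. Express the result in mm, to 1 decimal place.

Tmean = (22.5 + 12.6)/2 = 17.55 °C
ET₀ = 0.0023 × 8.98 × (17.55 + 17.8) × √9.9 = 0.0023 × 8.98 × 35.35 × 3.1464 = 2.2972 mm/d
ETc = Kc × ET₀ = 1.16 × 2.2972 = 2.6648 mm/d
Over 30 days: 2.6648 × 30 = 79.944 mm

79.9 mm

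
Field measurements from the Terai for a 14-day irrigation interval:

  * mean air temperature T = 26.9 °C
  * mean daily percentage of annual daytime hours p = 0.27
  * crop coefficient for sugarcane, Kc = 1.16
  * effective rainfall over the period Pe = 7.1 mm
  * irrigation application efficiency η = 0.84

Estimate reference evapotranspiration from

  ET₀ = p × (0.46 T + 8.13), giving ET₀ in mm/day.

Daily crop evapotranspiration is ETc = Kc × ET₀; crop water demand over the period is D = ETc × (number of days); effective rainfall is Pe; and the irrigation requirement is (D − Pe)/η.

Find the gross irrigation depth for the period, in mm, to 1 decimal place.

98.6 mm

ET₀ = 0.27 × (0.46 × 26.9 + 8.13) = 0.27 × 20.504 = 5.5361 mm/d
ETc = Kc × ET₀ = 1.16 × 5.5361 = 6.4219 mm/d
Crop demand D = ETc × 14 d = 6.4219 × 14 = 89.907 mm
D − Pe = 89.907 − 7.1 = 82.807 mm
Gross irrigation = 82.807 / 0.84 = 98.580 mm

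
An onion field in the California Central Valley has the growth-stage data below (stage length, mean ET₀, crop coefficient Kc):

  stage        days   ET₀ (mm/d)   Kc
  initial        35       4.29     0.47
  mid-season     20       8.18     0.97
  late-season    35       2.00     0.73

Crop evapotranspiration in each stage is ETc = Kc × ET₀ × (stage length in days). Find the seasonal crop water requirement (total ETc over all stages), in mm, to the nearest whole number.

280 mm

initial: 0.47 × 4.29 × 35 = 70.57 mm
mid-season: 0.97 × 8.18 × 20 = 158.69 mm
late-season: 0.73 × 2.00 × 35 = 51.10 mm
Seasonal total = 280.36 mm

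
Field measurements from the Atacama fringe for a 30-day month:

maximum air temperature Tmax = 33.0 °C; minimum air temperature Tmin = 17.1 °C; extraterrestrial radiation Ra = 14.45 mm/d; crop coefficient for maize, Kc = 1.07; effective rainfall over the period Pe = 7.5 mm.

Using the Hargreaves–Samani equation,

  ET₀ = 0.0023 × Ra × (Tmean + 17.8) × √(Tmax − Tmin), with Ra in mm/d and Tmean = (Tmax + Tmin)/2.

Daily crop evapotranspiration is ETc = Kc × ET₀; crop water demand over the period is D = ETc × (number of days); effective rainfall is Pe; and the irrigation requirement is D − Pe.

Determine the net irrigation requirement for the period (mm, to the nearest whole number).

175 mm

Tmean = (33.0 + 17.1)/2 = 25.05 °C
ET₀ = 0.0023 × 14.45 × (25.05 + 17.8) × √15.9 = 0.0023 × 14.45 × 42.85 × 3.9875 = 5.6787 mm/d
ETc = Kc × ET₀ = 1.07 × 5.6787 = 6.0762 mm/d
Crop demand D = ETc × 30 d = 6.0762 × 30 = 182.286 mm
D − Pe = 182.286 − 7.5 = 174.786 mm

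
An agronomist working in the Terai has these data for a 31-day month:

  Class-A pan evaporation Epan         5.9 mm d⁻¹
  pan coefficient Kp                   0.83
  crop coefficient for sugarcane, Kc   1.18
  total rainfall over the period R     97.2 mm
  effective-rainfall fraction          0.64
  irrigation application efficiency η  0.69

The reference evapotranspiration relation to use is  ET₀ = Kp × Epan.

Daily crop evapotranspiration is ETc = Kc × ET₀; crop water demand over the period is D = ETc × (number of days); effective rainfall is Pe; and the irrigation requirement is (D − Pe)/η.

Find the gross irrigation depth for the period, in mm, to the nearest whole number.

169 mm

ET₀ = 0.83 × 5.9 = 4.8970 mm/d
ETc = Kc × ET₀ = 1.18 × 4.8970 = 5.7785 mm/d
Crop demand D = ETc × 31 d = 5.7785 × 31 = 179.134 mm
Pe = 0.64 × 97.2 = 62.208 mm
D − Pe = 179.134 − 62.208 = 116.926 mm
Gross irrigation = 116.926 / 0.69 = 169.458 mm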